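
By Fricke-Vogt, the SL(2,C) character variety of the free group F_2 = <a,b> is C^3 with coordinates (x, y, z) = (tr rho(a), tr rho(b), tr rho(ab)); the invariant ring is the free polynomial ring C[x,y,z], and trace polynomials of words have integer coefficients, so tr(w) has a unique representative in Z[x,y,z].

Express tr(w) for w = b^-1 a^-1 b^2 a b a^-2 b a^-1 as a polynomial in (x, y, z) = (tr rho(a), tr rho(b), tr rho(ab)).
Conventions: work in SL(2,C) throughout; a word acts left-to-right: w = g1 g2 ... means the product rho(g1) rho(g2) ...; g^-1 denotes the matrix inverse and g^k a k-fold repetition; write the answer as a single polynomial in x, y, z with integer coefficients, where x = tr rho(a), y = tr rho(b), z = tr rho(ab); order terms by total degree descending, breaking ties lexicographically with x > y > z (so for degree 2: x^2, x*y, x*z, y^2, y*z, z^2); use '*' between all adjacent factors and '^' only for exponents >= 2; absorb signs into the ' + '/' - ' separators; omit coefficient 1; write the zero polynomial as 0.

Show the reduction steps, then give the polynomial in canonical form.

x^3*y^3*z^2 - x^4*y^2*z - x^2*y^4*z - 2*x^2*y^2*z^3 + x^3*y^3 + x^3*y*z^2 + x*y*z^4 + 4*x^2*y^2*z + y^4*z + y^2*z^3 - 2*x^3*y - 2*x*y^3 - 4*x*y*z^2 + x^2*z - 3*y^2*z + 5*x*y - z

trace(a b^2) = trace(b) * trace(a b) - trace(a)  (reduce the b square) = y*z - x
apply: trace(b^2 a b) = trace(b) * trace(a b^2) - trace(a b)  (reduce the b square) = y^2*z - x*y - z
use: trace(b^2 a b^2) = trace(b) * trace(b^2 a b) - trace(b^2 a)  (reduce the b square) = y^3*z - x*y^2 - 2*y*z + x
use: trace(a b a b) = trace(b a) * trace(b a) - trace(1)  (split on b) = z^2 - 2
apply: trace(a b a) = trace(a) * trace(b a) - trace(b)  (reduce the a square) = x*z - y
trace(a b^2 a b) = trace(b) * trace(a b a b) - trace(a b a)  (reduce the b square) = y*z^2 - x*z - y
use: trace(b^2) = trace(b) * trace(b) - trace(1)  (reduce the b square) = y^2 - 2
trace(a b^2 a) = trace(a) * trace(b^2 a) - trace(b^2)  (reduce the a square) = x*y*z - x^2 - y^2 + 2
apply: trace(b^2 a b^2 a) = trace(b) * trace(a b^2 a b) - trace(a b^2 a)  (reduce the b square) = y^2*z^2 - 2*x*y*z + x^2 - 2
trace(b a^-1 b^2 a b) = trace(b^2 a b^2) * trace(a) - trace(b^2 a b^2 a)  (eliminate a^-1) = x*y^3*z - x^2*y^2 - y^2*z^2 + 2
use: trace(b^2 a b a b) = trace(b) * trace(b a b a b) - trace(b a b a)  (reduce the b square) = y^2*z^2 - x*y*z - y^2 - z^2 + 2
apply: trace(a b a b a b) = trace(b a) * trace(b a b a) - trace(b^-1 a^-1)  (split on b) = z^3 - 3*z
use: trace(a b a b a) = trace(a) * trace(b a b a) - trace(b a b)  (reduce the a square) = x*z^2 - y*z - x
use: trace(b^2 a b a b a) = trace(b) * trace(a b a b a b) - trace(a b a b a)  (reduce the b square) = y*z^3 - x*z^2 - 2*y*z + x
trace(b a^-1 b^2 a b a) = trace(b^2 a b a b) * trace(a) - trace(b^2 a b a b a)  (eliminate a^-1) = x*y^2*z^2 - x^2*y*z - y*z^3 - x*y^2 + 2*y*z + x
apply: trace(a^-1 b a^-1 b^2 a b) = trace(b a^-1 b^2 a b) * trace(a) - trace(b a^-1 b^2 a b a)  (eliminate a^-1) = x^2*y^3*z - x^3*y^2 - 2*x*y^2*z^2 + x^2*y*z + y*z^3 + x*y^2 - 2*y*z + x
trace(a^-1 b^2 a b a^-2 b) = trace(a^-1 b a^-1 b^2 a b) * trace(a) - trace(a^-1 b a^-1 b^2 a b a)  (eliminate a^-1) = x^3*y^3*z - x^4*y^2 - 2*x^2*y^2*z^2 + x^3*y*z - x*y^3*z + x*y*z^3 + 2*x^2*y^2 + y^2*z^2 - 2*x*y*z + x^2 - 2
use: trace(b^3 a b a^-1) = trace(b^3 a b) * trace(a) - trace(b^3 a b a)  (eliminate a^-1) = x*y^3*z - x^2*y^2 - y^2*z^2 - x*y*z + x^2 + y^2 + z^2 - 2
apply: trace(b^2 a b a^-2 b) = trace(b^3 a b a^-1) * trace(a) - trace(b^3 a b)  (eliminate a^-1) = x^2*y^3*z - x^3*y^2 - x*y^2*z^2 - x^2*y*z - y^3*z + x^3 + 2*x*y^2 + x*z^2 + 2*y*z - 3*x
trace(a^-1 b^2 a b a^-2 b a^-1) = trace(a^-1 b^2 a b a^-2 b) * trace(a) - trace(a^-1 b^2 a b a^-2 b a)  (eliminate a^-1) = x^4*y^3*z - x^5*y^2 - 2*x^3*y^2*z^2 + x^4*y*z - 2*x^2*y^3*z + x^2*y*z^3 + 3*x^3*y^2 + 2*x*y^2*z^2 - x^2*y*z + y^3*z - 2*x*y^2 - x*z^2 - 2*y*z + x
trace(b^4 a b) = trace(b) * trace(b^2 a b^2) - trace(b^2 a b)  (reduce the b square) = y^4*z - x*y^3 - 3*y^2*z + 2*x*y + z
trace(b^4 a b a) = trace(b) * trace(b a b a b^2) - trace(b a b a b)  (reduce the b square) = y^3*z^2 - x*y^2*z - y^3 - 2*y*z^2 + x*z + 3*y
trace(b^2 a b a^-1 b^2) = trace(b^4 a b) * trace(a) - trace(b^4 a b a)  (eliminate a^-1) = x*y^4*z - x^2*y^3 - y^3*z^2 - 2*x*y^2*z + 2*x^2*y + y^3 + 2*y*z^2 - 3*y
apply: trace(b^2 a b^2 a b) = trace(b) * trace(b a b^2 a b) - trace(b a b^2 a)  (reduce the b square) = y^3*z^2 - 2*x*y^2*z + x^2*y - y*z^2 + x*z - y
trace(a b a^2) = trace(a) * trace(a b a) - trace(a b)  (reduce the a square) = x^2*z - x*y - z
trace(a b^2 a b a) = trace(b) * trace(a b a^2 b) - trace(a b a^2)  (reduce the b square) = x*y*z^2 - x^2*z - y^2*z + z
apply: trace(b^2 a b^2 a b a) = trace(b) * trace(a b^2 a b a b) - trace(a b^2 a b a)  (reduce the b square) = y^2*z^3 - 2*x*y*z^2 + x^2*z - y^2*z + x*y - z
trace(b^2 a b a^-1 b^2 a) = trace(b^2 a b^2 a b) * trace(a) - trace(b^2 a b^2 a b a)  (eliminate a^-1) = x*y^3*z^2 - 2*x^2*y^2*z - y^2*z^3 + x^3*y + x*y*z^2 + y^2*z - 2*x*y + z
trace(b a^-1 b^2 a b a^-1 b) = trace(b^2 a b a^-1 b^2) * trace(a) - trace(b^2 a b a^-1 b^2 a)  (eliminate a^-1) = x^2*y^4*z - x^3*y^3 - 2*x*y^3*z^2 + y^2*z^3 + x^3*y + x*y^3 + x*y*z^2 - y^2*z - x*y - z
trace(b a b^3 a b a) = trace(b) * trace(b a b a b a b) - trace(b a b a b a)  (reduce the b square) = y^2*z^3 - x*y*z^2 - 2*y^2*z - z^3 + x*y + 3*z
use: trace(b^2 a b a^-1 b a b) = trace(b a b^3 a b) * trace(a) - trace(b a b^3 a b a)  (eliminate a^-1) = x*y^3*z^2 - 2*x^2*y^2*z - y^2*z^3 + x^3*y + x^2*z + 2*y^2*z + z^3 - 2*x*y - 3*z
trace(a b a b a b a b) = trace(a b) * trace(a b a b a b) - trace(a^-1 b^-1 a^-1 b^-1)  (split on a) = z^4 - 4*z^2 + 2
trace(a b a b a b a) = trace(a) * trace(b a b a b a) - trace(b a b a b)  (reduce the a square) = x*z^3 - y*z^2 - 2*x*z + y
use: trace(b a b a b^2 a b a) = trace(b) * trace(a b a b a b a b) - trace(a b a b a b a)  (reduce the b square) = y*z^4 - x*z^3 - 3*y*z^2 + 2*x*z + y
apply: trace(b^2 a b a^-1 b a b a) = trace(b a b a b^2 a b) * trace(a) - trace(b a b a b^2 a b a)  (eliminate a^-1) = x*y^2*z^3 - 2*x^2*y*z^2 - y*z^4 + x^3*z - x*y^2*z + x*z^3 + x^2*y + 3*y*z^2 - 3*x*z - y
trace(b a^-1 b^2 a b a^-1 b a) = trace(b^2 a b a^-1 b a b) * trace(a) - trace(b^2 a b a^-1 b a b a)  (eliminate a^-1) = x^2*y^3*z^2 - 2*x^3*y^2*z - 2*x*y^2*z^3 + x^4*y + 2*x^2*y*z^2 + y*z^4 + 3*x*y^2*z - 3*x^2*y - 3*y*z^2 + y
apply: trace(b a^-1 b a^-1 b^2 a b a^-1) = trace(b a^-1 b^2 a b a^-1 b) * trace(a) - trace(b a^-1 b^2 a b a^-1 b a)  (eliminate a^-1) = x^3*y^4*z - x^4*y^3 - 3*x^2*y^3*z^2 + 2*x^3*y^2*z + 3*x*y^2*z^3 + x^2*y^3 - x^2*y*z^2 - y*z^4 - 4*x*y^2*z + 2*x^2*y + 3*y*z^2 - x*z - y
trace(b a^-1 b^2 a b^2) = trace(b^2 a b^3) * trace(a) - trace(b^2 a b^3 a)  (eliminate a^-1) = x*y^4*z - x^2*y^3 - y^3*z^2 - x*y^2*z + x^2*y + y*z^2 + y
use: trace(b a^-1 b a^-1 b^2 a b) = trace(b a^-1 b^2 a b^2) * trace(a) - trace(b a^-1 b^2 a b^2 a)  (eliminate a^-1) = x^2*y^4*z - x^3*y^3 - 2*x*y^3*z^2 + x^2*y^2*z + y^2*z^3 - y^2*z + 3*x*y - z
trace(a^-1 b^2 a b a^-2 b a^-1 b) = trace(b a^-1 b a^-1 b^2 a b a^-1) * trace(a) - trace(b a^-1 b a^-1 b^2 a b)  (eliminate a^-1) = x^4*y^4*z - x^5*y^3 - 3*x^3*y^3*z^2 + 2*x^4*y^2*z - x^2*y^4*z + 3*x^2*y^2*z^3 + 2*x^3*y^3 - x^3*y*z^2 + 2*x*y^3*z^2 - x*y*z^4 - 5*x^2*y^2*z - y^2*z^3 + 2*x^3*y + 3*x*y*z^2 - x^2*z + y^2*z - 4*x*y + z
trace(b^-1 a^-1 b^2 a b a^-2 b a^-1) = trace(a^-1 b^2 a b a^-2 b a^-1) * trace(b) - trace(a^-1 b^2 a b a^-2 b a^-1 b)  (eliminate b^-1) = x^3*y^3*z^2 - x^4*y^2*z - x^2*y^4*z - 2*x^2*y^2*z^3 + x^3*y^3 + x^3*y*z^2 + x*y*z^4 + 4*x^2*y^2*z + y^4*z + y^2*z^3 - 2*x^3*y - 2*x*y^3 - 4*x*y*z^2 + x^2*z - 3*y^2*z + 5*x*y - z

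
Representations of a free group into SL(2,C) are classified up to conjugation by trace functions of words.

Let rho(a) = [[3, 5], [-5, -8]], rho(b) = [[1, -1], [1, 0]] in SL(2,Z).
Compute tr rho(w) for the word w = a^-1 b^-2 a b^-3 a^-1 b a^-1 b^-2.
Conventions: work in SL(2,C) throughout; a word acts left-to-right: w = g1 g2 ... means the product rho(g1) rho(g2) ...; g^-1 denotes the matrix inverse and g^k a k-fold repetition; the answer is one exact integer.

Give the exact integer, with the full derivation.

-233

rho(a^-1) = [[-8, -5], [5, 3]]
... * rho(b^-1) = [[0, 1], [-1, 1]]  ->  [[5, -13], [-3, 8]]
... * rho(b^-1) = [[0, 1], [-1, 1]]  ->  [[13, -8], [-8, 5]]
... * rho(a) = [[3, 5], [-5, -8]]  ->  [[79, 129], [-49, -80]]
... * rho(b^-1) = [[0, 1], [-1, 1]]  ->  [[-129, 208], [80, -129]]
... * rho(b^-1) = [[0, 1], [-1, 1]]  ->  [[-208, 79], [129, -49]]
... * rho(b^-1) = [[0, 1], [-1, 1]]  ->  [[-79, -129], [49, 80]]
... * rho(a^-1) = [[-8, -5], [5, 3]]  ->  [[-13, 8], [8, -5]]
... * rho(b) = [[1, -1], [1, 0]]  ->  [[-5, 13], [3, -8]]
... * rho(a^-1) = [[-8, -5], [5, 3]]  ->  [[105, 64], [-64, -39]]
... * rho(b^-1) = [[0, 1], [-1, 1]]  ->  [[-64, 169], [39, -103]]
... * rho(b^-1) = [[0, 1], [-1, 1]]  ->  [[-169, 105], [103, -64]]
tr = -169 + -64 = -233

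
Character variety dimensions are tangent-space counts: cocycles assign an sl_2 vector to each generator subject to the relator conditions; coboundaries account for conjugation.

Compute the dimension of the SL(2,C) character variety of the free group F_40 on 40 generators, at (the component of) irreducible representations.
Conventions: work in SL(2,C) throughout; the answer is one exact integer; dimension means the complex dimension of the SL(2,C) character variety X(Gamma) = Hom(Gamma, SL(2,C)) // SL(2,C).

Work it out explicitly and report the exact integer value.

The free group F_40: 40 generators, no relators.
So Z^1 = (sl_2)^40 in full: dim Z^1 = 120.
Irreducibility makes the coboundary map sl_2 -> Z^1 injective (trivial centralizer), so dim B^1 = 3.
Therefore dim X = 120 - 3 = 117.

117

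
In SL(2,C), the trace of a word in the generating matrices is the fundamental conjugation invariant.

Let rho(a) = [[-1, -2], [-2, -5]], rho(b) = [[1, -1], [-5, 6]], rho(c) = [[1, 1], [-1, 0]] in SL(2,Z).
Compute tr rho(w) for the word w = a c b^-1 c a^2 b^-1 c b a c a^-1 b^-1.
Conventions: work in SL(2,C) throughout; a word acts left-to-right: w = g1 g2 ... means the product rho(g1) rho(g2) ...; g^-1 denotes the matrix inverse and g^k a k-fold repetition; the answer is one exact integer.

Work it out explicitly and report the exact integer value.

-178563

rho(a) = [[-1, -2], [-2, -5]]
... * rho(c) = [[1, 1], [-1, 0]]  ->  [[1, -1], [3, -2]]
... * rho(b^-1) = [[6, 1], [5, 1]]  ->  [[1, 0], [8, 1]]
... * rho(c) = [[1, 1], [-1, 0]]  ->  [[1, 1], [7, 8]]
... * rho(a) = [[-1, -2], [-2, -5]]  ->  [[-3, -7], [-23, -54]]
... * rho(a) = [[-1, -2], [-2, -5]]  ->  [[17, 41], [131, 316]]
... * rho(b^-1) = [[6, 1], [5, 1]]  ->  [[307, 58], [2366, 447]]
... * rho(c) = [[1, 1], [-1, 0]]  ->  [[249, 307], [1919, 2366]]
... * rho(b) = [[1, -1], [-5, 6]]  ->  [[-1286, 1593], [-9911, 12277]]
... * rho(a) = [[-1, -2], [-2, -5]]  ->  [[-1900, -5393], [-14643, -41563]]
... * rho(c) = [[1, 1], [-1, 0]]  ->  [[3493, -1900], [26920, -14643]]
... * rho(a^-1) = [[-5, 2], [2, -1]]  ->  [[-21265, 8886], [-163886, 68483]]
... * rho(b^-1) = [[6, 1], [5, 1]]  ->  [[-83160, -12379], [-640901, -95403]]
tr = -83160 + -95403 = -178563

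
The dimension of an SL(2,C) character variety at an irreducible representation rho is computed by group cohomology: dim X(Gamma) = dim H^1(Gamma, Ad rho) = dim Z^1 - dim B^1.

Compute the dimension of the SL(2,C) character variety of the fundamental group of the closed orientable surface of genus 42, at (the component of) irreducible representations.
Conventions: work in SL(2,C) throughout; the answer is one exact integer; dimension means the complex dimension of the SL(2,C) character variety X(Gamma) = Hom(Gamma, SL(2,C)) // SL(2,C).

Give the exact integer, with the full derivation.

246

Gamma = pi_1(Sigma_42) = < a_1, b_1, ..., a_42, b_42 | prod [a_i, b_i] > has 2g = 84 generators and 1 relator.
A cocycle assigns one sl_2 vector per generator subject to the relator condition d_2(z) = 0: dim of the unconstrained space is 3*2g = 252.
H^2 = coker(d_2) is dual to H^0 = 0 at irreducible rho (Poincare duality), so d_2 is onto: dim Z^1 = 249.
Coboundaries contribute dim B^1 = 3 (injective at irreducible rho).
dim X = dim H^1 = 249 - 3 = 246.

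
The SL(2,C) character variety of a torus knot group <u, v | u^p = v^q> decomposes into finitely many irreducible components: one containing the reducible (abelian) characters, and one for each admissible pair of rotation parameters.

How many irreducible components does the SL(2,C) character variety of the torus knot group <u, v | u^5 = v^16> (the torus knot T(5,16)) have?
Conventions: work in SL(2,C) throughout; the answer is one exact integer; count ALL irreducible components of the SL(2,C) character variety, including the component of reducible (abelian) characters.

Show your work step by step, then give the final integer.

31

Gamma = < u, v | u^5 = v^16 > (torus knot T(5,16)); the central element u^5 = v^16 acts as +I or -I in any irreducible SL(2,C) representation.
So on each irreducible component the traces are pinned: tr(u) = 2*cos(pi*alpha/5) with 1 <= alpha <= 4, tr(v) = 2*cos(pi*beta/16) with 1 <= beta <= 15.
Consistency of u^5 = (-1)^alpha I with v^16 = (-1)^beta I forces alpha = beta (mod 2).
Counting: 2 odd alphas x 8 odd betas + 2 even alphas x 7 even betas = 16 + 14 = 30.
That is 30 components of irreducible characters, and with the reducible (abelian) component the total is 31.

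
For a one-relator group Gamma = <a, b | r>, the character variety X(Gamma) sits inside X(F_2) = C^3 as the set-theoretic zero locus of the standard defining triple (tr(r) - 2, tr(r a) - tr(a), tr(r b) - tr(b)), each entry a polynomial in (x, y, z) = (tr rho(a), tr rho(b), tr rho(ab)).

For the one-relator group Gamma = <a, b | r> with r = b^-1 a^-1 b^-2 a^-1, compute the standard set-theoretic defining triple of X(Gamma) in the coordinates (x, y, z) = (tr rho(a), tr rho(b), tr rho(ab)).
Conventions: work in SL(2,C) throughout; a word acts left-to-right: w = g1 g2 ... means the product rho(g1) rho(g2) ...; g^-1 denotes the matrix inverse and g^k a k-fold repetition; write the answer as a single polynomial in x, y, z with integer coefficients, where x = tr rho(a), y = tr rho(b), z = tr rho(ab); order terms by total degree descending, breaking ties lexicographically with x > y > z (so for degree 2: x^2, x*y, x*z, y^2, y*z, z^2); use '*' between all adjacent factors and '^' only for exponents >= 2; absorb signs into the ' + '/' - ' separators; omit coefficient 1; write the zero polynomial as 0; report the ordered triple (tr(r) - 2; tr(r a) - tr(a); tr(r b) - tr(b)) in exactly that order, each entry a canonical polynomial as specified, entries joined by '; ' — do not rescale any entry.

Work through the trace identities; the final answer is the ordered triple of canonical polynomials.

trace(b^-1) = trace(b) = y
trace(b^-2) = trace(b^-1) * trace(b) - trace(1)   [inverse elimination on b] = y^2 - 2
trace(a b^-1) = trace(a) * trace(b) - trace(a b)   [inverse elimination on b] = x*y - z
trace(b^-2 a) = trace(a b^-1) * trace(b) - trace(a)   [inverse elimination on b] = x*y^2 - y*z - x
trace(a^-1 b^-2) = trace(b^-2) * trace(a) - trace(b^-2 a)   [inverse elimination on a] = y*z - x
trace(a^-1 b^-2 a^-1) = trace(a^-1 b^-2) * trace(a) - trace(a^-1 b^-2 a)   [inverse elimination on a] = x*y*z - x^2 - y^2 + 2
trace(a b a) = trace(a) * trace(b a) - trace(b)   [square of a] = x*z - y
trace(a b a b) = trace(b a) * trace(b a) - trace(1)   [split at a repeated b] = z^2 - 2
trace(a b a b^-1) = trace(a b a) * trace(b) - trace(a b a b)   [inverse elimination on b] = x*y*z - y^2 - z^2 + 2
trace(b^-2 a b a) = trace(a b a b^-1) * trace(b) - trace(a b a)   [inverse elimination on b] = x*y^2*z - y^3 - y*z^2 - x*z + 3*y
trace(b a^-1 b^-2 a) = trace(b^-2 a b) * trace(a) - trace(b^-2 a b a)   [inverse elimination on a] = -x*y^2*z + x^2*y + y^3 + y*z^2 - 3*y
trace(a^-1 b^-2 a^-1 b) = trace(b a^-1 b^-2) * trace(a) - trace(b a^-1 b^-2 a)   [inverse elimination on a] = x*y^2*z - x^2*y - y^3 - y*z^2 + x*z + 3*y
trace(b^-1 a^-1 b^-2 a^-1) = trace(a^-1 b^-2 a^-1) * trace(b) - trace(a^-1 b^-2 a^-1 b)   [inverse elimination on b] = y*z^2 - x*z - y
trace(b^-1 a^-1 b^-2) = trace(b^-2 a^-1) * trace(b) - trace(b^-2 a^-1 b) = y^2*z - x*y - z
assemble the triple (trace(r) - 2; trace(r a) - x; trace(r b) - y)

y*z^2 - x*z - y - 2; y^2*z - x*y - x - z; x*y*z - x^2 - y^2 - y + 2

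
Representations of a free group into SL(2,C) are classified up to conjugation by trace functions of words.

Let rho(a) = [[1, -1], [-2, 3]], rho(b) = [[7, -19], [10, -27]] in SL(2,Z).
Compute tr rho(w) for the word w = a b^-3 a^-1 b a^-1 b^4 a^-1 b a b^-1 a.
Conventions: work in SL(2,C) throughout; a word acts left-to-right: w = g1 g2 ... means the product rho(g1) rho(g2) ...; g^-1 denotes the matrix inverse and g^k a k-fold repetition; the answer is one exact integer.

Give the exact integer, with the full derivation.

rho(a) = [[1, -1], [-2, 3]]
... * rho(b^-1) = [[-27, 19], [-10, 7]]  ->  [[-17, 12], [24, -17]]
... * rho(b^-1) = [[-27, 19], [-10, 7]]  ->  [[339, -239], [-478, 337]]
... * rho(b^-1) = [[-27, 19], [-10, 7]]  ->  [[-6763, 4768], [9536, -6723]]
... * rho(a^-1) = [[3, 1], [2, 1]]  ->  [[-10753, -1995], [15162, 2813]]
... * rho(b) = [[7, -19], [10, -27]]  ->  [[-95221, 258172], [134264, -364029]]
... * rho(a^-1) = [[3, 1], [2, 1]]  ->  [[230681, 162951], [-325266, -229765]]
... * rho(b) = [[7, -19], [10, -27]]  ->  [[3244277, -8782616], [-4574512, 12383709]]
... * rho(b) = [[7, -19], [10, -27]]  ->  [[-65116221, 175489369], [91815506, -247444415]]
... * rho(b) = [[7, -19], [10, -27]]  ->  [[1299080143, -3501004764], [-1831735608, 4936504591]]
... * rho(b) = [[7, -19], [10, -27]]  ->  [[-25916486639, 69844605911], [36542896654, -98482647405]]
... * rho(a^-1) = [[3, 1], [2, 1]]  ->  [[61939751905, 43928119272], [-87336604848, -61939750751]]
... * rho(b) = [[7, -19], [10, -27]]  ->  [[872859456055, -2362914506539], [-1230753741446, 3331768762389]]
... * rho(a) = [[1, -1], [-2, 3]]  ->  [[5598688469133, -7961602975672], [-7894291266224, 11226060028613]]
... * rho(b^-1) = [[-27, 19], [-10, 7]]  ->  [[-71548558909871, 50643860083823], [100885263901918, -71409113857965]]
... * rho(a) = [[1, -1], [-2, 3]]  ->  [[-172836279077517, 223480139161340], [243703491617848, -315112605475813]]
tr = -172836279077517 + -315112605475813 = -487948884553330

-487948884553330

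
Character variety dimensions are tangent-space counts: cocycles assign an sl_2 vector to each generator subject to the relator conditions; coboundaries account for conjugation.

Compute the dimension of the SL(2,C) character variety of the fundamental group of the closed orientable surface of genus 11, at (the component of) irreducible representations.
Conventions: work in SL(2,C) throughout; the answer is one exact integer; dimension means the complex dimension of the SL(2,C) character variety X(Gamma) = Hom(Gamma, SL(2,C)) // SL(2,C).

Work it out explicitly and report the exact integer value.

60

pi_1 of the closed genus-11 surface has 22 generators bound by the single product-of-commutators relator.
A cocycle assigns one sl_2 vector per generator subject to the relator condition d_2(z) = 0: dim of the unconstrained space is 3*2g = 66.
H^2 = coker(d_2) is dual to H^0 = 0 at irreducible rho (Poincare duality), so d_2 is onto: dim Z^1 = 63.
As always at irreducible rho, dim B^1 = 3.
Hence dim X = 63 - 3 = 60.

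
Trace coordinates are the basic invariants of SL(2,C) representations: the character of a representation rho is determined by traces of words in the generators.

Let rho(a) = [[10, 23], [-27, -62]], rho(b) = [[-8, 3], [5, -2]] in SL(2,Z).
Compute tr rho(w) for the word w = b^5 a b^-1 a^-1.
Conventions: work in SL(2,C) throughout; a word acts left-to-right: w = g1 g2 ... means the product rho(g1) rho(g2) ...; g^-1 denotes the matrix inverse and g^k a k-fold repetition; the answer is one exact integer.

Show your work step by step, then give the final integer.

-307279274

rho(b) = [[-8, 3], [5, -2]]
... * rho(b) = [[-8, 3], [5, -2]]  ->  [[79, -30], [-50, 19]]
... * rho(b) = [[-8, 3], [5, -2]]  ->  [[-782, 297], [495, -188]]
... * rho(b) = [[-8, 3], [5, -2]]  ->  [[7741, -2940], [-4900, 1861]]
... * rho(b) = [[-8, 3], [5, -2]]  ->  [[-76628, 29103], [48505, -18422]]
... * rho(a) = [[10, 23], [-27, -62]]  ->  [[-1552061, -3566830], [982444, 2257779]]
... * rho(b^-1) = [[-2, -3], [-5, -8]]  ->  [[20938272, 33190823], [-13253783, -21009564]]
... * rho(a^-1) = [[-62, -23], [27, 10]]  ->  [[-402020643, -149672026], [254476318, 94741369]]
tr = -402020643 + 94741369 = -307279274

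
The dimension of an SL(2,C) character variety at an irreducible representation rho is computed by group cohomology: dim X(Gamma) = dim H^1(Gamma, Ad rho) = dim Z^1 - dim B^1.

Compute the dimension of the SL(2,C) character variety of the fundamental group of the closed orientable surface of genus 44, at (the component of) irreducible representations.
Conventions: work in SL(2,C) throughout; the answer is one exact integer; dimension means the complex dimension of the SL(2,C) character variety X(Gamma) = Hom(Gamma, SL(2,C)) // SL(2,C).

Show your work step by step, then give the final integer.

258

The genus-44 surface group: 2g = 88 generators, one relator prod [a_i, b_i].
Before the relator condition, cocycle space has dim 3*88 = 264.
d_2 is surjective at irreducible rho (its cokernel H^2 is dual to H^0 = 0), so dim Z^1 = 264 - 3 = 261.
dim B^1 = 3 (coboundaries, injective at irreducible rho).
dim H^1 = 261 - 3 = 258 = dim X.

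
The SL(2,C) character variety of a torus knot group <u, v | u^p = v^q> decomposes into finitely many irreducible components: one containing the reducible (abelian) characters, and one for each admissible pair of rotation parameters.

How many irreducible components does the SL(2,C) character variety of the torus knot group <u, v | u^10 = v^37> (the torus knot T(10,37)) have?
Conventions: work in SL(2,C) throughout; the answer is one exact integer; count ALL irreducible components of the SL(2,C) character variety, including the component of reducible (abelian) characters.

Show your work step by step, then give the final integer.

163

For T(10,37): irreducibility forces the central element u^10 = v^37 to one of +I, -I.
On an irreducible component, tr(u) is locked at 2*cos(pi*alpha/10) for some alpha in 1..9, and tr(v) at 2*cos(pi*beta/37) for some beta in 1..36.
u^10 = (-1)^alpha I and v^37 = (-1)^beta I must agree, so alpha and beta have equal parity.
Counting: 5 odd alphas x 18 odd betas + 4 even alphas x 18 even betas = 90 + 72 = 162.
That is 162 components of irreducible characters, and with the reducible (abelian) component the total is 163.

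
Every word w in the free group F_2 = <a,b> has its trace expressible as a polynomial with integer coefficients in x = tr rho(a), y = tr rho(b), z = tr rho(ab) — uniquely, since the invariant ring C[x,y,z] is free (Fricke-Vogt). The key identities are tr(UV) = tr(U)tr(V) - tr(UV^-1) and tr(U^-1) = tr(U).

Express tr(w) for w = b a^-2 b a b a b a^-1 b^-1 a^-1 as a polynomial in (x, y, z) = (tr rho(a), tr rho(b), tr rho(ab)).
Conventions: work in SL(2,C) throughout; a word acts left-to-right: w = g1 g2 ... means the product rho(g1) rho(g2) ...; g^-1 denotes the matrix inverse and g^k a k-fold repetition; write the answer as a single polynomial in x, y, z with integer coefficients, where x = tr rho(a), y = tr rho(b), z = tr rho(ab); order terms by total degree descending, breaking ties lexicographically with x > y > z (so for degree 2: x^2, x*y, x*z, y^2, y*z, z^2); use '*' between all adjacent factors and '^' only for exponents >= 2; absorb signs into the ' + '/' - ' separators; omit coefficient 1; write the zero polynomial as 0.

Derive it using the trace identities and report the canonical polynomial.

tr(b a b) = tr(b) tr(a b) - tr(a)   [square of b] = y*z - x
tr(b a b^2) = tr(b) tr(b a b) - tr(b a)   [square of b] = y^2*z - x*y - z
tr(a b a b) = tr(b a) tr(b a) - tr(1)   [split at a repeated b] = z^2 - 2
tr(a b a) = tr(a) tr(b a) - tr(b)   [square of a] = x*z - y
tr(b a b^2 a) = tr(b) tr(a b a b) - tr(a b a)   [square of b] = y*z^2 - x*z - y
tr(b a b^2 a^-1) = tr(b a b^2) tr(a) - tr(b a b^2 a)   [inverse elimination on a] = x*y^2*z - x^2*y - y*z^2 + y
tr(b a^-2 b a b) = tr(b a b^2 a^-1) tr(a) - tr(b a b^2)   [inverse elimination on a] = x^2*y^2*z - x^3*y - x*y*z^2 - y^2*z + 2*x*y + z
tr(b a b a b^2) = tr(b) tr(a b a b^2) - tr(a b a b)   [square of b] = y^2*z^2 - x*y*z - y^2 - z^2 + 2
tr(a b a b a b) = tr(b a b a) tr(b a) - tr(a b)   [split at a repeated b] = z^3 - 3*z
tr(a b a b a) = tr(a) tr(b a b a) - tr(b a b)   [square of a] = x*z^2 - y*z - x
tr(b a b a b^2 a) = tr(b) tr(a b a b a b) - tr(a b a b a)   [square of b] = y*z^3 - x*z^2 - 2*y*z + x
tr(b a^-1 b a b a b) = tr(b a b a b^2) tr(a) - tr(b a b a b^2 a)   [inverse elimination on a] = x*y^2*z^2 - x^2*y*z - y*z^3 - x*y^2 + 2*y*z + x
tr(b^2 a b a b a b) = tr(b) tr(a b a b a b^2) - tr(a b a b a b)   [square of b] = y^2*z^3 - x*y*z^2 - 2*y^2*z - z^3 + x*y + 3*z
tr(a b a b a b a b) = tr(b a b a) tr(b a b a) - tr(1)   [split at a repeated b] = z^4 - 4*z^2 + 2
tr(a b a b a b a) = tr(a) tr(b a b a b a) - tr(b a b a b)   [square of a] = x*z^3 - y*z^2 - 2*x*z + y
tr(b^2 a b a b a b a) = tr(b) tr(a b a b a b a b) - tr(a b a b a b a)   [square of b] = y*z^4 - x*z^3 - 3*y*z^2 + 2*x*z + y
tr(b a b a b a b a^-1 b) = tr(b^2 a b a b a b) tr(a) - tr(b^2 a b a b a b a)   [inverse elimination on a] = x*y^2*z^3 - x^2*y*z^2 - y*z^4 - 2*x*y^2*z + x^2*y + 3*y*z^2 + x*z - y
tr(b a b a b a b a b a) = tr(a b a b a b) tr(a b a b) - tr(b a)   [split at a repeated a] = z^5 - 5*z^3 + 5*z
tr(b a b a b a b a^-1 b a) = tr(b a b a b a b a b) tr(a) - tr(b a b a b a b a b a)   [inverse elimination on a] = x*y*z^4 - x^2*z^3 - z^5 - 3*x*y*z^2 + 2*x^2*z + 5*z^3 + x*y - 5*z
tr(a^-1 b a^-1 b a b a b a b) = tr(b a b a b a b a^-1 b) tr(a) - tr(b a b a b a b a^-1 b a)   [inverse elimination on a] = x^2*y^2*z^3 - x^3*y*z^2 - 2*x*y*z^4 - 2*x^2*y^2*z + x^2*z^3 + z^5 + x^3*y + 6*x*y*z^2 - x^2*z - 5*z^3 - 2*x*y + 5*z
tr(b a b a b a b^-1 a^-1 b a^-1) = tr(a^-1 b a^-1 b a b a b a) tr(b) - tr(a^-1 b a^-1 b a b a b a b)   [inverse elimination on b] = -x^2*y^2*z^3 + x^3*y*z^2 + x*y^3*z^2 + 2*x*y*z^4 + x^2*y^2*z - x^2*z^3 - y^2*z^3 - z^5 - x^3*y - x*y^3 - 6*x*y*z^2 + x^2*z + 2*y^2*z + 5*z^3 + 3*x*y - 5*z
tr(b a b a b a b^-1 a^-1 b) = tr(a^-1 b^2 a b a b a) tr(b) - tr(a^-1 b^2 a b a b a b)   [inverse elimination on b] = -x*y^2*z^3 + x^2*y*z^2 + y^3*z^2 + y*z^4 + x*y^2*z - x^2*y - y^3 - 4*y*z^2 - x*z + 3*y
tr(b^-1 a^-1 b a^-2 b a b a b a) = tr(b a b a b a b^-1 a^-1 b a^-1) tr(a) - tr(b a b a b a b^-1 a^-1 b)   [inverse elimination on a] = -x^3*y^2*z^3 + x^4*y*z^2 + x^2*y^3*z^2 + 2*x^2*y*z^4 + x^3*y^2*z - x^3*z^3 - x*z^5 - x^4*y - x^2*y^3 - 7*x^2*y*z^2 - y^3*z^2 - y*z^4 + x^3*z + x*y^2*z + 5*x*z^3 + 4*x^2*y + y^3 + 4*y*z^2 - 4*x*z - 3*y
tr(b a^-2 b a b a b a^-1 b^-1 a^-1) = tr(b^-1 a^-1 b a^-2 b a b a b) tr(a) - tr(b^-1 a^-1 b a^-2 b a b a b a)   [inverse elimination on a] = x^3*y^2*z^3 - x^4*y*z^2 - x^2*y^3*z^2 - 2*x^2*y*z^4 + x^3*z^3 + x*z^5 + x^2*y^3 + 6*x^2*y*z^2 + y^3*z^2 + y*z^4 - x^3*z - 2*x*y^2*z - 5*x*z^3 - 2*x^2*y - y^3 - 4*y*z^2 + 5*x*z + 3*y

x^3*y^2*z^3 - x^4*y*z^2 - x^2*y^3*z^2 - 2*x^2*y*z^4 + x^3*z^3 + x*z^5 + x^2*y^3 + 6*x^2*y*z^2 + y^3*z^2 + y*z^4 - x^3*z - 2*x*y^2*z - 5*x*z^3 - 2*x^2*y - y^3 - 4*y*z^2 + 5*x*z + 3*y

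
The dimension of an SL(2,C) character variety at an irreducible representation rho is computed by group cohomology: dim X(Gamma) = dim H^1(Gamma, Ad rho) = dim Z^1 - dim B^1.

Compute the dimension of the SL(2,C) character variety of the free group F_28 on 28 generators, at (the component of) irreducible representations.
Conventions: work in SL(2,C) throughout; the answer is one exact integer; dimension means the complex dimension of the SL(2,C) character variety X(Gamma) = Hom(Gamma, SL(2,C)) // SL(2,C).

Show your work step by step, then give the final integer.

The free group F_28: 28 generators, no relators.
A cocycle picks one sl_2 vector per generator freely, giving dim Z^1 = 3*28 = 84.
Irreducibility makes the coboundary map sl_2 -> Z^1 injective (trivial centralizer), so dim B^1 = 3.
dim H^1 = 84 - 3 = 81, which is dim X.

81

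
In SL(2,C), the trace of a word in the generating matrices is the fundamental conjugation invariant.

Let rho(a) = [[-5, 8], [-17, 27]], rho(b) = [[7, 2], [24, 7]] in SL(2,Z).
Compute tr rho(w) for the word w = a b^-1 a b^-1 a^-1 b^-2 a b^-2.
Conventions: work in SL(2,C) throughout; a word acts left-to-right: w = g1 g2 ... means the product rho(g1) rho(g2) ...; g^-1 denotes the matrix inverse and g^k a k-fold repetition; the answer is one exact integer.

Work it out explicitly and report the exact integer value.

-7220290

rho(a) = [[-5, 8], [-17, 27]]
... * rho(b^-1) = [[7, -2], [-24, 7]]  ->  [[-227, 66], [-767, 223]]
... * rho(a) = [[-5, 8], [-17, 27]]  ->  [[13, -34], [44, -115]]
... * rho(b^-1) = [[7, -2], [-24, 7]]  ->  [[907, -264], [3068, -893]]
... * rho(a^-1) = [[27, -8], [17, -5]]  ->  [[20001, -5936], [67655, -20079]]
... * rho(b^-1) = [[7, -2], [-24, 7]]  ->  [[282471, -81554], [955481, -275863]]
... * rho(b^-1) = [[7, -2], [-24, 7]]  ->  [[3934593, -1135820], [13309079, -3842003]]
... * rho(a) = [[-5, 8], [-17, 27]]  ->  [[-364025, 809604], [-1231344, 2738551]]
... * rho(b^-1) = [[7, -2], [-24, 7]]  ->  [[-21978671, 6395278], [-74344632, 21632545]]
... * rho(b^-1) = [[7, -2], [-24, 7]]  ->  [[-307337369, 88724288], [-1039593504, 300117079]]
tr = -307337369 + 300117079 = -7220290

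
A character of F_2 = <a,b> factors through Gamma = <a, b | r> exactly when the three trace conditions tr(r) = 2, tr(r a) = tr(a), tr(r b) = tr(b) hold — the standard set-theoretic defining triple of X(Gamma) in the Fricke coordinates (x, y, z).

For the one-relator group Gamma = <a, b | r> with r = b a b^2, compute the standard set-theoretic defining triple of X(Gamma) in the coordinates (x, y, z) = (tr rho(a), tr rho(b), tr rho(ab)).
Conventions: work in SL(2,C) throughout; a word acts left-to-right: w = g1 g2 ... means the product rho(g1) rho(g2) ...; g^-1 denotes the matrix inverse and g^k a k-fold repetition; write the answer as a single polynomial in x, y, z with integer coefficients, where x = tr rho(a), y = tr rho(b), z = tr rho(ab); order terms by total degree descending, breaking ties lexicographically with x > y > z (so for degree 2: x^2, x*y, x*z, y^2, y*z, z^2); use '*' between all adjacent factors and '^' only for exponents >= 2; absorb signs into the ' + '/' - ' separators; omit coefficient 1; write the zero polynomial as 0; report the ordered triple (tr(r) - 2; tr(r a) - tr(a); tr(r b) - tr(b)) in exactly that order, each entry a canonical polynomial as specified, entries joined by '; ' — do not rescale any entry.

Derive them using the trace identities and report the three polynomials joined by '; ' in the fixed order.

trace(a b^2) = trace(b) trace(a b) - trace(a) = y*z - x
trace(b a b^2) = trace(b) trace(a b^2) - trace(a b) = y^2*z - x*y - z
trace(a b a b) = trace(b a) trace(b a) - trace(1) = z^2 - 2
so trace(a b a) = trace(a) trace(b a) - trace(b) = x*z - y
reduce: trace(b a b^2 a) = trace(b) trace(a b a b) - trace(a b a) = y*z^2 - x*z - y
trace(b a b^3) = trace(b) trace(b^2 a b) - trace(b^2 a) = y^3*z - x*y^2 - 2*y*z + x
assemble the triple (trace(r) - 2; trace(r a) - x; trace(r b) - y)

y^2*z - x*y - z - 2; y*z^2 - x*z - x - y; y^3*z - x*y^2 - 2*y*z + x - y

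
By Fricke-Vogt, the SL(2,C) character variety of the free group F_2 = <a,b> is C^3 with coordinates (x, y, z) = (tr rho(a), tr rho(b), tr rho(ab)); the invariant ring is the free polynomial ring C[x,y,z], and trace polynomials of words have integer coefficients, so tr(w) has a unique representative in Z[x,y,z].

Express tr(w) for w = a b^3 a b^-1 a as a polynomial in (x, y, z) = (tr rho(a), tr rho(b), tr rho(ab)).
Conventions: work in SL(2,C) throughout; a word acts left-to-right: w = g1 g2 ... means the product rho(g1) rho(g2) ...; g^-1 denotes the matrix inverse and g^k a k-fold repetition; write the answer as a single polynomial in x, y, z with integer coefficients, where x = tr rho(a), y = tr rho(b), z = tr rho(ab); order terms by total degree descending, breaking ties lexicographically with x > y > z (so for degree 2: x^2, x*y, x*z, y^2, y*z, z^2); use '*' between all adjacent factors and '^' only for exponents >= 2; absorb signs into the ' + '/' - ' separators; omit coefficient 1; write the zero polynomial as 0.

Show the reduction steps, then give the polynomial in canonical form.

x^2*y^3*z - x^3*y^2 - x*y^4 - x*y^2*z^2 + 4*x*y^2 + x*z^2 - y*z - x

tr(a^2 b) = tr(a) * tr(b a) - tr(b) = x*z - y
tr(a^2) = tr(a) * tr(a) - tr(1) = x^2 - 2
next, tr(b^2 a^2) = tr(b) * tr(a^2 b) - tr(a^2) = x*y*z - x^2 - y^2 + 2
tr(b^2 a) = tr(b) * tr(a b) - tr(a) = y*z - x
tr(b a^3 b) = tr(a) * tr(b^2 a^2) - tr(b^2 a) = x^2*y*z - x^3 - x*y^2 - y*z + 3*x
tr(b a^3) = tr(a) * tr(b a^2) - tr(b a) = x^2*z - x*y - z
and tr(a^2 b^3 a) = tr(b) * tr(b a^3 b) - tr(b a^3) = x^2*y^2*z - x^3*y - x*y^3 - x^2*z - y^2*z + 4*x*y + z
next, tr(b a b a) = tr(a b) * tr(a b) - tr(1)   [split at repeated a] = z^2 - 2
next, tr(a b a^2 b) = tr(a) * tr(b a b a) - tr(b a b) = x*z^2 - y*z - x
next, tr(a b a^2 b^2) = tr(b) * tr(a b a^2 b) - tr(a b a^2) = x*y*z^2 - x^2*z - y^2*z + z
tr(a^2 b^3 a b) = tr(b) * tr(a b a^2 b^2) - tr(a b a^2 b) = x*y^2*z^2 - x^2*y*z - y^3*z - x*z^2 + 2*y*z + x
tr(a b^3 a b^-1 a) = tr(a^2 b^3 a) * tr(b) - tr(a^2 b^3 a b) = x^2*y^3*z - x^3*y^2 - x*y^4 - x*y^2*z^2 + 4*x*y^2 + x*z^2 - y*z - x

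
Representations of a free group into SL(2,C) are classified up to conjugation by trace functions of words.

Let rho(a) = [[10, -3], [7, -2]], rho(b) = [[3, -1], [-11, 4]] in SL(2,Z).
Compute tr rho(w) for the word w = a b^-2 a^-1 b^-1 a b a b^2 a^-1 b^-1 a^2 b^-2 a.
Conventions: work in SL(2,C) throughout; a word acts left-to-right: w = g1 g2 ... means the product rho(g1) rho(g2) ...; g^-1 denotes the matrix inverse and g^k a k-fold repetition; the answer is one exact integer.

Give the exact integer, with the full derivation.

rho(a) = [[10, -3], [7, -2]]
... * rho(b^-1) = [[4, 1], [11, 3]]  ->  [[7, 1], [6, 1]]
... * rho(b^-1) = [[4, 1], [11, 3]]  ->  [[39, 10], [35, 9]]
... * rho(a^-1) = [[-2, 3], [-7, 10]]  ->  [[-148, 217], [-133, 195]]
... * rho(b^-1) = [[4, 1], [11, 3]]  ->  [[1795, 503], [1613, 452]]
... * rho(a) = [[10, -3], [7, -2]]  ->  [[21471, -6391], [19294, -5743]]
... * rho(b) = [[3, -1], [-11, 4]]  ->  [[134714, -47035], [121055, -42266]]
... * rho(a) = [[10, -3], [7, -2]]  ->  [[1017895, -310072], [914688, -278633]]
... * rho(b) = [[3, -1], [-11, 4]]  ->  [[6464477, -2258183], [5809027, -2029220]]
... * rho(b) = [[3, -1], [-11, 4]]  ->  [[44233444, -15497209], [39748501, -13925907]]
... * rho(a^-1) = [[-2, 3], [-7, 10]]  ->  [[20013575, -22271758], [17984347, -20013567]]
... * rho(b^-1) = [[4, 1], [11, 3]]  ->  [[-164935038, -46801699], [-148211849, -42056354]]
... * rho(a) = [[10, -3], [7, -2]]  ->  [[-1976962273, 588408512], [-1776512968, 528748255]]
... * rho(a) = [[10, -3], [7, -2]]  ->  [[-15650763146, 4754069795], [-14063891895, 4272042394]]
... * rho(b^-1) = [[4, 1], [11, 3]]  ->  [[-10308284839, -1388553761], [-9263101246, -1247764713]]
... * rho(b^-1) = [[4, 1], [11, 3]]  ->  [[-56507230727, -14473946122], [-50777816827, -13006395385]]
... * rho(a) = [[10, -3], [7, -2]]  ->  [[-666389930124, 198469584425], [-598822935965, 178346241251]]
tr = -666389930124 + 178346241251 = -488043688873

-488043688873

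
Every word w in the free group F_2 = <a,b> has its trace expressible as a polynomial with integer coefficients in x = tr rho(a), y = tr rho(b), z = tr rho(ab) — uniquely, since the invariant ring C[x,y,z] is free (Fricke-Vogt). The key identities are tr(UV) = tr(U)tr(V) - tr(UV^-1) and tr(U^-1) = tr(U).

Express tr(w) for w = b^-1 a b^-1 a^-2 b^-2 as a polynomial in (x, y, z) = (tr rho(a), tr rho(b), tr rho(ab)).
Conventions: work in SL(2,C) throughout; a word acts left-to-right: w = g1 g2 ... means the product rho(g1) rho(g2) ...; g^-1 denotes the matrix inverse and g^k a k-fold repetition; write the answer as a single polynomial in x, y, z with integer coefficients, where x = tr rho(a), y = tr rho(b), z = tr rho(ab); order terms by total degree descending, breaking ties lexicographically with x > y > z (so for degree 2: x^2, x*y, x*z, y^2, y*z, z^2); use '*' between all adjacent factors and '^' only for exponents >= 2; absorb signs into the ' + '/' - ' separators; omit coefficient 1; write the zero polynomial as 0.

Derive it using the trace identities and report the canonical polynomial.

reduce: tr(b^-1) = tr(b) = y
tr(a b a) = tr(a) * tr(b a) - tr(b)   [square of a] = x*z - y
reduce: tr(a b a b) = tr(b a) * tr(b a) - tr(1)   [split at a repeated b] = z^2 - 2
reduce: tr(b a b^-1 a) = tr(a b a) * tr(b) - tr(a b a b)   [inverse elimination on b] = x*y*z - y^2 - z^2 + 2
so tr(a b^-1 a^-1 b) = tr(b a b^-1) * tr(a) - tr(b a b^-1 a)   [inverse elimination on a] = -x*y*z + x^2 + y^2 + z^2 - 2
tr(a b^-1 a^-1 b^-1) = tr(a b^-1 a^-1) * tr(b) - tr(a b^-1 a^-1 b)   [inverse elimination on b] = x*y*z - x^2 - z^2 + 2
tr(a^-1 b^-2 a b^-1) = tr(a b^-1 a^-1 b^-1) * tr(b) - tr(a b^-1 a^-1)   [inverse elimination on b] = x*y^2*z - x^2*y - y*z^2 + y
tr(a b^-1) = tr(a) * tr(b) - tr(a b)   [inverse elimination on b] = x*y - z
reduce: tr(b^-1 a b^-1) = tr(a b^-1) * tr(b) - tr(a)   [inverse elimination on b] = x*y^2 - y*z - x
tr(b^-2 a b^-1) = tr(b^-1 a b^-1) * tr(b) - tr(b^-1 a)   [inverse elimination on b] = x*y^3 - y^2*z - 2*x*y + z
tr(b^-1 a b^-1 a^-2 b^-1) = tr(a^-1 b^-2 a b^-1) * tr(a) - tr(a^-1 b^-2 a b^-1 a)   [inverse elimination on a] = x^2*y^2*z - x^3*y - x*y^3 - x*y*z^2 + y^2*z + 3*x*y - z
reduce: tr(b^-1 a b^-1 a^-2) = tr(a^-1 b^-1 a b^-1) * tr(a) - tr(a^-1 b^-1 a b^-1 a)   [inverse elimination on a] = x^2*y*z - x^3 - x*y^2 - x*z^2 + y*z + 3*x
so tr(b^-1 a b^-1 a^-2 b^-2) = tr(b^-1 a b^-1 a^-2 b^-1) * tr(b) - tr(b^-1 a b^-1 a^-2)   [inverse elimination on b] = x^2*y^3*z - x^3*y^2 - x*y^4 - x*y^2*z^2 - x^2*y*z + y^3*z + x^3 + 4*x*y^2 + x*z^2 - 2*y*z - 3*x

x^2*y^3*z - x^3*y^2 - x*y^4 - x*y^2*z^2 - x^2*y*z + y^3*z + x^3 + 4*x*y^2 + x*z^2 - 2*y*z - 3*x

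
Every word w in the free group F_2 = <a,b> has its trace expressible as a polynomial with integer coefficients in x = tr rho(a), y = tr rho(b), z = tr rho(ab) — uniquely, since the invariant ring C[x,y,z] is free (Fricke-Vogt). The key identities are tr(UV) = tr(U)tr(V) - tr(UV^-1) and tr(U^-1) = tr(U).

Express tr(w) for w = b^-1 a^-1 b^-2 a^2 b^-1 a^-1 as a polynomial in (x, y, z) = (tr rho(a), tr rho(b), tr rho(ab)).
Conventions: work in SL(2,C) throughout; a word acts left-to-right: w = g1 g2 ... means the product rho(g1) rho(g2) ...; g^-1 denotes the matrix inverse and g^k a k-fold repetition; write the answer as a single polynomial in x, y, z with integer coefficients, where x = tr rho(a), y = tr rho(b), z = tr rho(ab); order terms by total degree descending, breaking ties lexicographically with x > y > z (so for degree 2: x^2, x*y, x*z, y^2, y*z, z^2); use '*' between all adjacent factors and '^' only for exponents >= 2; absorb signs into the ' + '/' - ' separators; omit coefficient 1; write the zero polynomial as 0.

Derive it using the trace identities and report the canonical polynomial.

x^2*y^2*z^2 - x^3*y*z - x*y*z^3 - x^2*y^2 - y^2*z^2 + 3*x*y*z + x^2 + y^2 + z^2 - 2

tr(a^2) = tr(a)*tr(a) - tr(1) = x^2 - 2
tr(a^2 b) = tr(a)*tr(b a) - tr(b) = x*z - y
next, tr(b^-1 a^2) = tr(a^2)*tr(b) - tr(a^2 b) = x^2*y - x*z - y
and tr(b^-1 a^2 b^-1) = tr(b^-1 a^2)*tr(b) - tr(b^-1 a^2 b) = x^2*y^2 - x*y*z - x^2 - y^2 + 2
and tr(b^-2 a^2 b^-1) = tr(b^-1 a^2 b^-1)*tr(b) - tr(b^-1 a^2) = x^2*y^3 - x*y^2*z - 2*x^2*y - y^3 + x*z + 3*y
and tr(a^3) = tr(a)*tr(a^2) - tr(a) = x^3 - 3*x
tr(a^3 b) = tr(a)*tr(b a^2) - tr(b a) = x^2*z - x*y - z
and tr(a b^-1 a^2) = tr(a^3)*tr(b) - tr(a^3 b) = x^3*y - x^2*z - 2*x*y + z
tr(b a b a) = tr(b a)*tr(b a) - tr(1) = z^2 - 2
next, tr(b a b) = tr(b)*tr(a b) - tr(a) = y*z - x
tr(a^2 b a b) = tr(a)*tr(b a b a) - tr(b a b) = x*z^2 - y*z - x
next, tr(a b^-1 a^2 b) = tr(a^2 b a)*tr(b) - tr(a^2 b a b) = x^2*y*z - x*y^2 - x*z^2 + x
next, tr(a^2 b^-1 a b^-1) = tr(a b^-1 a^2)*tr(b) - tr(a b^-1 a^2 b) = x^3*y^2 - 2*x^2*y*z - x*y^2 + x*z^2 + y*z - x
next, tr(b^-2 a^2 b^-1 a) = tr(a^2 b^-1 a b^-1)*tr(b) - tr(a^2 b^-1 a) = x^3*y^3 - 2*x^2*y^2*z - x^3*y - x*y^3 + x*y*z^2 + x^2*z + y^2*z + x*y - z
tr(a^-1 b^-2 a^2 b^-1) = tr(b^-2 a^2 b^-1)*tr(a) - tr(b^-2 a^2 b^-1 a) = x^2*y^2*z - x^3*y - x*y*z^2 - y^2*z + 2*x*y + z
tr(a^-1 b^-2 a^2 b^-1 a^-1) = tr(a^-1 b^-2 a^2 b^-1)*tr(a) - tr(a^-1 b^-2 a^2 b^-1 a) = x^3*y^2*z - x^4*y - x^2*y^3 - x^2*y*z^2 + 4*x^2*y + y^3 - 3*y
tr(b^-1 a) = tr(a)*tr(b) - tr(a b) = x*y - z
tr(b a^2 b) = tr(b)*tr(a^2 b) - tr(a^2) = x*y*z - x^2 - y^2 + 2
tr(a^2 b a^-1 b) = tr(b a^2 b)*tr(a) - tr(b a^2 b a) = x^2*y*z - x^3 - x*y^2 - x*z^2 + y*z + 3*x
next, tr(a^-1 b^-1 a^2 b) = tr(a^2 b a^-1)*tr(b) - tr(a^2 b a^-1 b) = -x^2*y*z + x^3 + x*y^2 + x*z^2 - 3*x
and tr(b^-1 a^2 b^-1 a^-1) = tr(a^-1 b^-1 a^2)*tr(b) - tr(a^-1 b^-1 a^2 b) = x^2*y*z - x^3 - x*z^2 - y*z + 3*x
and tr(a b^-2 a^2) = tr(b^-1 a^3)*tr(b) - tr(b^-1 a^3 b) = x^3*y^2 - x^2*y*z - x^3 - 2*x*y^2 + y*z + 3*x
and tr(a^3 b a) = tr(a)*tr(a^2 b a) - tr(a^2 b) = x^3*z - x^2*y - 2*x*z + y
tr(a^3 b a b) = tr(a)*tr(a b a b a) - tr(a b a b) = x^2*z^2 - x*y*z - x^2 - z^2 + 2
next, tr(a b a b^-1 a^2) = tr(a^3 b a)*tr(b) - tr(a^3 b a b) = x^3*y*z - x^2*y^2 - x^2*z^2 - x*y*z + x^2 + y^2 + z^2 - 2
and tr(b a b a b a) = tr(a b)*tr(a b a b) - tr(a^-1 b^-1) = z^3 - 3*z
tr(b a b a b) = tr(b)*tr(a b a b) - tr(a b a) = y*z^2 - x*z - y
next, tr(a^2 b a b a b) = tr(a)*tr(b a b a b a) - tr(b a b a b) = x*z^3 - y*z^2 - 2*x*z + y
and tr(a b a b^-1 a^2 b) = tr(a^2 b a b a)*tr(b) - tr(a^2 b a b a b) = x^2*y*z^2 - x*y^2*z - x*z^3 - x^2*y + 2*x*z + y
and tr(b^-1 a^2 b^-1 a b a) = tr(a b a b^-1 a^2)*tr(b) - tr(a b a b^-1 a^2 b) = x^3*y^2*z - x^2*y^3 - 2*x^2*y*z^2 + x*z^3 + 2*x^2*y + y^3 + y*z^2 - 2*x*z - 3*y
tr(a^2 b^-1 a b a) = tr(a b a^3)*tr(b) - tr(a b a^3 b) = x^3*y*z - x^2*y^2 - x^2*z^2 - x*y*z + x^2 + y^2 + z^2 - 2
tr(b a b^-2 a^2 b^-1 a) = tr(b^-1 a^2 b^-1 a b a)*tr(b) - tr(b^-1 a^2 b^-1 a b a b) = x^3*y^3*z - x^2*y^4 - 2*x^2*y^2*z^2 - x^3*y*z + x*y*z^3 + 3*x^2*y^2 + x^2*z^2 + y^4 + y^2*z^2 - x*y*z - x^2 - 4*y^2 - z^2 + 2
and tr(b^-2 a^2 b^-1 a^-1 b a) = tr(b a b^-2 a^2 b^-1)*tr(a) - tr(b a b^-2 a^2 b^-1 a) = -x^3*y^3*z + x^4*y^2 + x^2*y^4 + 2*x^2*y^2*z^2 - x*y*z^3 - x^4 - 5*x^2*y^2 - x^2*z^2 - y^4 - y^2*z^2 + 2*x*y*z + 4*x^2 + 4*y^2 + z^2 - 2
next, tr(a^-1 b^-2 a^2 b^-1 a^-1 b) = tr(b^-2 a^2 b^-1 a^-1 b)*tr(a) - tr(b^-2 a^2 b^-1 a^-1 b a) = x^3*y^3*z - x^4*y^2 - x^2*y^4 - 2*x^2*y^2*z^2 + x^3*y*z + x*y*z^3 + 5*x^2*y^2 + y^4 + y^2*z^2 - 3*x*y*z - x^2 - 4*y^2 - z^2 + 2
tr(b^-1 a^-1 b^-2 a^2 b^-1 a^-1) = tr(a^-1 b^-2 a^2 b^-1 a^-1)*tr(b) - tr(a^-1 b^-2 a^2 b^-1 a^-1 b) = x^2*y^2*z^2 - x^3*y*z - x*y*z^3 - x^2*y^2 - y^2*z^2 + 3*x*y*z + x^2 + y^2 + z^2 - 2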